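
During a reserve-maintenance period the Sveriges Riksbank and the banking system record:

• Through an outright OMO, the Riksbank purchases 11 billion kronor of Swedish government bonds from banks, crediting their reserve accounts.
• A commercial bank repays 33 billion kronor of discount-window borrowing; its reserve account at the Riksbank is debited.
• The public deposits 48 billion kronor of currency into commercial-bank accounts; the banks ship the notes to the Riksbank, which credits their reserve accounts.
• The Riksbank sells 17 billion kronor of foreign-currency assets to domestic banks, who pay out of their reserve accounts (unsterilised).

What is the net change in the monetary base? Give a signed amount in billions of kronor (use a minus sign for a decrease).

-39 billion

Riksbank balance sheet:
  Assets:      Securities +11B, Loans to banks −33B, Foreign assets −17B
  Liabilities: Bank reserves +9B, Currency in circulation −48B
Commercial banking system:
  Assets:      Reserves at CB +9B, Securities −11B, Foreign assets +17B
  Liabilities: Checkable deposits +48B, Borrowings from CB −33B
Monetary base = currency + reserves: −48B + (+9B) = -39 billion.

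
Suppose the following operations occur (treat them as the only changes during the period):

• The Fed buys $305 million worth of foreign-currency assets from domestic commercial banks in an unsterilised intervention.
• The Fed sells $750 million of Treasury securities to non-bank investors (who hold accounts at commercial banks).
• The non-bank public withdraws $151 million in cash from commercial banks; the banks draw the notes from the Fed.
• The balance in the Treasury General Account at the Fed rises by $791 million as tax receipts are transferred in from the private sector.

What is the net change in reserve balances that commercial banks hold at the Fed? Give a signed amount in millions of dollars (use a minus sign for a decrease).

FX purchase $305 million: the Fed pays by crediting reserve accounts → +$305M.
Asset sale (to non-banks) $750 million: the non-bank buyers' banks settle from reserves → −$750M.
Currency withdrawal $151 million: banks swap reserves for currency → −$151M.
Government account inflow $791 million: funds move from bank reserves into the government account → −$791M.
Net: 305 − 750 − 151 − 791 = -$1387 million.

-$1387 million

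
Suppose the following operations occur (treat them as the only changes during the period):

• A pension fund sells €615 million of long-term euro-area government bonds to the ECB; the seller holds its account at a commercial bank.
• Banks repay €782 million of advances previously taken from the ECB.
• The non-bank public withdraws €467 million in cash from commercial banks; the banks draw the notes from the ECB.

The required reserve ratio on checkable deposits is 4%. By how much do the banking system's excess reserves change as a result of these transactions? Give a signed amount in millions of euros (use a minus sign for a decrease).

-€639.92 million

Asset purchase (from non-banks) €615 million: reserves +€615M, deposits +€615M.
Discount-window repayment €782 million: reserves −€782M, deposits 0.
Currency withdrawal €467 million: reserves −€467M, deposits −€467M.
Totals: Δreserves = −€634M, Δdeposits = +€148M.
Δrequired reserves = 4% × +€148M = +€5.92M.
Δexcess reserves = Δreserves − Δrequired = −€634M − (+€5.92M) = -€639.92 million.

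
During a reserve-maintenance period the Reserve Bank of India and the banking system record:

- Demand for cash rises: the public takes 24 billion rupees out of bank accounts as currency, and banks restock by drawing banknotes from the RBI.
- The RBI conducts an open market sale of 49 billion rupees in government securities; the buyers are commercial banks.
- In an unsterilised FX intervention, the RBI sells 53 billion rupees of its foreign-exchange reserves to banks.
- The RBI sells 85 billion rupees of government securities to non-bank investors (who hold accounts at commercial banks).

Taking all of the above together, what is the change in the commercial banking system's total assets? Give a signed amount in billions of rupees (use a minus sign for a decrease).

-109 billion

Currency withdrawal 24 billion rupees: bank balance sheets shrink → −24B.
OMO sale (to banks) 49 billion rupees: just an asset swap on bank balance sheets → 0.
FX sale 53 billion rupees: just an asset swap on bank balance sheets → 0.
Asset sale (to non-banks) 85 billion rupees: bank balance sheets shrink → −85B.
Net: −24 + 0 + 0 − 85 = -109 billion.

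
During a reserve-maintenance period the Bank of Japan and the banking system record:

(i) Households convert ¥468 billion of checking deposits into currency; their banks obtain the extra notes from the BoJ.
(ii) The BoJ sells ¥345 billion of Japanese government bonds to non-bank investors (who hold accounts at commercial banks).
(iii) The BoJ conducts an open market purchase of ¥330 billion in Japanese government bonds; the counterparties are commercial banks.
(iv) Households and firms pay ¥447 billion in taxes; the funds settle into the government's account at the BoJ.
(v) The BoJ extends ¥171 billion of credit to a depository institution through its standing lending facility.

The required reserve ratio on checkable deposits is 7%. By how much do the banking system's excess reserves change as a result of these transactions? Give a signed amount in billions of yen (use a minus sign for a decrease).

-¥670.8 billion

Currency withdrawal ¥468 billion: reserves −¥468B, deposits −¥468B.
Asset sale (to non-banks) ¥345 billion: reserves −¥345B, deposits −¥345B.
OMO purchase (from banks) ¥330 billion: reserves +¥330B, deposits 0.
Government account inflow ¥447 billion: reserves −¥447B, deposits −¥447B.
Discount-window loan ¥171 billion: reserves +¥171B, deposits 0.
Totals: Δreserves = −¥759B, Δdeposits = −¥1260B.
Δrequired reserves = 7% × −¥1260B = −¥88.2B.
Δexcess reserves = Δreserves − Δrequired = −¥759B − (−¥88.2B) = -¥670.8 billion.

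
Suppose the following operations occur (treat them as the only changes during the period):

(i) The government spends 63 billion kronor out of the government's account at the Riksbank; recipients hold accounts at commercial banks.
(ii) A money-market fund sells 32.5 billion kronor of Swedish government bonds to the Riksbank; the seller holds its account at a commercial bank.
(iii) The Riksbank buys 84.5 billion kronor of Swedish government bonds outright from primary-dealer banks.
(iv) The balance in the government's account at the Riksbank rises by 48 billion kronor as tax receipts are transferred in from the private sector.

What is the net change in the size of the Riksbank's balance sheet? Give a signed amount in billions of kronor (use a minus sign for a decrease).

Riksbank balance sheet:
  Assets:      Securities +117B
  Liabilities: Bank reserves +132B, Government deposits −15B
Change in total Riksbank assets = +117 billion.

+117 billion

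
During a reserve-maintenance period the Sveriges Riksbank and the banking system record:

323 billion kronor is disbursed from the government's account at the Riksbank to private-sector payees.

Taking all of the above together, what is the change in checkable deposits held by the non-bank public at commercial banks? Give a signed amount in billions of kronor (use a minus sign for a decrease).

Riksbank balance sheet:
  Assets:      no change
  Liabilities: Bank reserves +323B, Government deposits −323B
Commercial banking system:
  Assets:      Reserves at CB +323B
  Liabilities: Checkable deposits +323B
So the change in checkable deposits held by the non-bank public at commercial banks is +323 billion.

+323 billion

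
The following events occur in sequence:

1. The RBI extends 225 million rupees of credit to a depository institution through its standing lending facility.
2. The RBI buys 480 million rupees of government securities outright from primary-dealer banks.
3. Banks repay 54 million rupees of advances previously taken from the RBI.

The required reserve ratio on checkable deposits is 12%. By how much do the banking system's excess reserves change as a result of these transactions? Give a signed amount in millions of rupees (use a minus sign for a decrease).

+651 million

Discount-window loan 225 million rupees: reserves +225M, deposits 0.
OMO purchase (from banks) 480 million rupees: reserves +480M, deposits 0.
Discount-window repayment 54 million rupees: reserves −54M, deposits 0.
Totals: Δreserves = +651M, Δdeposits = 0.
Δrequired reserves = 12% × 0 = 0.
Δexcess reserves = Δreserves − Δrequired = +651M − (0) = +651 million.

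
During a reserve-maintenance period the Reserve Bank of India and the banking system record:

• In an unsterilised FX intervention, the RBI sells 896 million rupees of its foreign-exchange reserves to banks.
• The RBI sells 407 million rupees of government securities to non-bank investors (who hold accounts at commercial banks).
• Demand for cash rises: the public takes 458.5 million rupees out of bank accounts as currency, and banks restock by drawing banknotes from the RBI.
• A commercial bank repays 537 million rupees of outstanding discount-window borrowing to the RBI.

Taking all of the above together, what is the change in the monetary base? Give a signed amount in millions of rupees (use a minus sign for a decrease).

FX sale 896 million rupees: RBI balance sheet contracts → −896M.
Asset sale (to non-banks) 407 million rupees: RBI balance sheet contracts → −407M.
Currency withdrawal 458.5 million rupees: just a shift between currency and reserves — both are base money → 0.
Discount-window repayment 537 million rupees: RBI balance sheet contracts → −537M.
Net: −896 − 407 + 0 − 537 = -1840 million.

-1840 million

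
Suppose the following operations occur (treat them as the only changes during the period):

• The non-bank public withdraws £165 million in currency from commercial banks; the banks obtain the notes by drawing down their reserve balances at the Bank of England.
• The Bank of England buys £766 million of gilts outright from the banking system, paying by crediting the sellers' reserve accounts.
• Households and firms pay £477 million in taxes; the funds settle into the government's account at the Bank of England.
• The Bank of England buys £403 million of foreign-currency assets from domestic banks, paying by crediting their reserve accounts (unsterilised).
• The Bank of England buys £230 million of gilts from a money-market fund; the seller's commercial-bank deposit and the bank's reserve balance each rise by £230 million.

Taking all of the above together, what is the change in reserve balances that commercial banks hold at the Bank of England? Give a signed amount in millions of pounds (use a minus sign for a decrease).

+£757 million

Currency withdrawal £165 million: banks swap reserves for currency → −£165M.
OMO purchase (from banks) £766 million: the Bank of England pays by crediting reserve accounts → +£766M.
Government account inflow £477 million: funds move from bank reserves into the government account → −£477M.
FX purchase £403 million: the Bank of England pays by crediting reserve accounts → +£403M.
Asset purchase (from non-banks) £230 million: the Bank of England pays by crediting reserve accounts → +£230M.
Net: −165 + 766 − 477 + 403 + 230 = +£757 million.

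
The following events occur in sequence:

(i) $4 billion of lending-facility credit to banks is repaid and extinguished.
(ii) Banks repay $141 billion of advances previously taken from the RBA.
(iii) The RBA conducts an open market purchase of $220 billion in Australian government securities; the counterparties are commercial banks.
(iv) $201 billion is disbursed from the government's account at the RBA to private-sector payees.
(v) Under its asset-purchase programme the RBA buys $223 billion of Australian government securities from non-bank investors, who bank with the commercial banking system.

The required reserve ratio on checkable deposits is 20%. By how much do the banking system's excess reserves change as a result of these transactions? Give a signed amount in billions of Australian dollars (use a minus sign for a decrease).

Discount-window repayment $4 billion: reserves −$4B, deposits 0.
Discount-window repayment $141 billion: reserves −$141B, deposits 0.
OMO purchase (from banks) $220 billion: reserves +$220B, deposits 0.
Government spending $201 billion: reserves +$201B, deposits +$201B.
Asset purchase (from non-banks) $223 billion: reserves +$223B, deposits +$223B.
Totals: Δreserves = +$499B, Δdeposits = +$424B.
Δrequired reserves = 20% × +$424B = +$84.8B.
Δexcess reserves = Δreserves − Δrequired = +$499B − (+$84.8B) = +$414.2 billion.

+$414.2 billion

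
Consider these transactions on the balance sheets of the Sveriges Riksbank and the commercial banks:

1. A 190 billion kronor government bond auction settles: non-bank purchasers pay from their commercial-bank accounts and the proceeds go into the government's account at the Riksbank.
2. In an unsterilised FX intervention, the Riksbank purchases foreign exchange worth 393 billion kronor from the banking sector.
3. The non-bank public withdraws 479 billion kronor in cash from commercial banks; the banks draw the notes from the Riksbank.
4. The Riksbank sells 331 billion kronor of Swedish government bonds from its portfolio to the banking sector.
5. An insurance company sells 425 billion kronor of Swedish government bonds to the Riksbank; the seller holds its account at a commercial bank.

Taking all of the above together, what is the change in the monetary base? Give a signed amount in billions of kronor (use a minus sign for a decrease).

+297 billion

Government account inflow 190 billion kronor: reserves shift to a non-base liability → −190B.
FX purchase 393 billion kronor: Riksbank balance sheet expands → +393B.
Currency withdrawal 479 billion kronor: just a shift between currency and reserves — both are base money → 0.
OMO sale (to banks) 331 billion kronor: Riksbank balance sheet contracts → −331B.
Asset purchase (from non-banks) 425 billion kronor: Riksbank balance sheet expands → +425B.
Net: −190 + 393 + 0 − 331 + 425 = +297 billion.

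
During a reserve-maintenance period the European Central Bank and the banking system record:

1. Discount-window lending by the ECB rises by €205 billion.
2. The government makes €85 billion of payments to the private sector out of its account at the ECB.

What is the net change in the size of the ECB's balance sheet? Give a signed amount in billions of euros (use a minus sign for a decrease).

Discount-window loan €205 billion: an ECB asset is acquired → +€205B.
Government spending €85 billion: only the composition of liabilities changes → 0.
Net: 205 + 0 = +€205 billion.

+€205 billion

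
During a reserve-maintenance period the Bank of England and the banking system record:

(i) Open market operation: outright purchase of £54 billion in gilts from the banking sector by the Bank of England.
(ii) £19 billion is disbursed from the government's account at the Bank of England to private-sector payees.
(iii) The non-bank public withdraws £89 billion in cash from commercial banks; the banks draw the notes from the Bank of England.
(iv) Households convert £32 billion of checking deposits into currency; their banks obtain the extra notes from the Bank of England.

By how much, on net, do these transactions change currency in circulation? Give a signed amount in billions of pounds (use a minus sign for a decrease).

+£121 billion

OMO purchase (from banks) £54 billion: no currency enters or leaves circulation → 0.
Government spending £19 billion: no currency enters or leaves circulation → 0.
Currency withdrawal £89 billion: notes leave the central bank → +£89B.
Currency withdrawal £32 billion: notes leave the central bank → +£32B.
Net: 0 + 0 + 89 + 32 = +£121 billion.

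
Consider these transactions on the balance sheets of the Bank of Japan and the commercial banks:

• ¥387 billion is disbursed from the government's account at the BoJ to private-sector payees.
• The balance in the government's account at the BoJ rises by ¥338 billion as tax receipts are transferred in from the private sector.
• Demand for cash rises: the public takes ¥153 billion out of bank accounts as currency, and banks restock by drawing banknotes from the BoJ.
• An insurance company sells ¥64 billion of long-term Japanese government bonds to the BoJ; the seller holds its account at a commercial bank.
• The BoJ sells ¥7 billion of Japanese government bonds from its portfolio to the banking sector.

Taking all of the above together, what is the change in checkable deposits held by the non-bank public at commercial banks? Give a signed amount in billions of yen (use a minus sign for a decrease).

BoJ balance sheet:
  Assets:      Securities +¥57B
  Liabilities: Bank reserves −¥47B, Currency in circulation +¥153B, Government deposits −¥49B
Commercial banking system:
  Assets:      Reserves at CB −¥47B, Securities +¥7B
  Liabilities: Checkable deposits −¥40B
So the change in checkable deposits held by the non-bank public at commercial banks is -¥40 billion.

-¥40 billion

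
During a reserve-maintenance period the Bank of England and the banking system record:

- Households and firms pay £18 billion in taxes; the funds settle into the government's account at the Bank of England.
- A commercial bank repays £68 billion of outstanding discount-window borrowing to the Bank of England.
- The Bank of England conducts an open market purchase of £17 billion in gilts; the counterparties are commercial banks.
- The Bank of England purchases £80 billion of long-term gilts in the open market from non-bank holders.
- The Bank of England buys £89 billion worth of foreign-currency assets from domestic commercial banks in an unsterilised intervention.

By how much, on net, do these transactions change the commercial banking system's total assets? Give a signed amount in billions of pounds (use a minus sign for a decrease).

-£6 billion

Government account inflow £18 billion: bank balance sheets shrink → −£18B.
Discount-window repayment £68 billion: bank balance sheets shrink → −£68B.
OMO purchase (from banks) £17 billion: just an asset swap on bank balance sheets → 0.
Asset purchase (from non-banks) £80 billion: bank balance sheets expand → +£80B.
FX purchase £89 billion: just an asset swap on bank balance sheets → 0.
Net: −18 − 68 + 0 + 80 + 0 = -£6 billion.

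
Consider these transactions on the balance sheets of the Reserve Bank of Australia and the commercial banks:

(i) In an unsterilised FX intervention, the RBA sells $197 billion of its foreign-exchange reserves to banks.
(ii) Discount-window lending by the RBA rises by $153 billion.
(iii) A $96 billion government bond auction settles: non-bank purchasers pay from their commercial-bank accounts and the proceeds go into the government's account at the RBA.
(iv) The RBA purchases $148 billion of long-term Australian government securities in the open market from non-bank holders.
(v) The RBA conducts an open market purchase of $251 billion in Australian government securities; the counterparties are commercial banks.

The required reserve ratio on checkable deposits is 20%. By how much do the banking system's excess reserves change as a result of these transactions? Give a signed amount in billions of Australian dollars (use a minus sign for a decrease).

+$248.6 billion

FX sale $197 billion: reserves −$197B, deposits 0.
Discount-window loan $153 billion: reserves +$153B, deposits 0.
Government account inflow $96 billion: reserves −$96B, deposits −$96B.
Asset purchase (from non-banks) $148 billion: reserves +$148B, deposits +$148B.
OMO purchase (from banks) $251 billion: reserves +$251B, deposits 0.
Totals: Δreserves = +$259B, Δdeposits = +$52B.
Δrequired reserves = 20% × +$52B = +$10.4B.
Δexcess reserves = Δreserves − Δrequired = +$259B − (+$10.4B) = +$248.6 billion.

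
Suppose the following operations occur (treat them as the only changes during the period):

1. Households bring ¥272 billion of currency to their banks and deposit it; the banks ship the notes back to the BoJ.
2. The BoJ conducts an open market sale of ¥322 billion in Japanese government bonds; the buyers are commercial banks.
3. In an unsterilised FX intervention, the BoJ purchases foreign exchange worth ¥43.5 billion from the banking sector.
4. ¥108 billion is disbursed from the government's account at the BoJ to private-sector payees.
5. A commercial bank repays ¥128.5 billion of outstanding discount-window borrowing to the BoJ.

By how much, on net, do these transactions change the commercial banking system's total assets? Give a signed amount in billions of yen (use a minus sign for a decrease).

+¥251.5 billion

BoJ balance sheet:
  Assets:      Securities −¥322B, Loans to banks −¥128.5B, Foreign assets +¥43.5B
  Liabilities: Bank reserves −¥27B, Currency in circulation −¥272B, Government deposits −¥108B
Commercial banking system:
  Assets:      Reserves at CB −¥27B, Securities +¥322B, Foreign assets −¥43.5B
  Liabilities: Checkable deposits +¥380B, Borrowings from CB −¥128.5B
Change in total bank assets = +¥251.5 billion.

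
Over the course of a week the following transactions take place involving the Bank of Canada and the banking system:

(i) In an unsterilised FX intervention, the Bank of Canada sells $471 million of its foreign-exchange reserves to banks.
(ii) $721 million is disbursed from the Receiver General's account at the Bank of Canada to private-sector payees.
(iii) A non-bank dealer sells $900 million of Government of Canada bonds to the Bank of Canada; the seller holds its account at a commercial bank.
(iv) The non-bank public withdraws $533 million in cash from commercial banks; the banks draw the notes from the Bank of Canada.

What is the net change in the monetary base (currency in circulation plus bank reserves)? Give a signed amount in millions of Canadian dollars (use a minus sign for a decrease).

+$1150 million

FX sale $471 million: Bank of Canada balance sheet contracts → −$471M.
Government spending $721 million: a non-base liability converts back to reserves → +$721M.
Asset purchase (from non-banks) $900 million: Bank of Canada balance sheet expands → +$900M.
Currency withdrawal $533 million: just a shift between currency and reserves — both are base money → 0.
Net: −471 + 721 + 900 + 0 = +$1150 million.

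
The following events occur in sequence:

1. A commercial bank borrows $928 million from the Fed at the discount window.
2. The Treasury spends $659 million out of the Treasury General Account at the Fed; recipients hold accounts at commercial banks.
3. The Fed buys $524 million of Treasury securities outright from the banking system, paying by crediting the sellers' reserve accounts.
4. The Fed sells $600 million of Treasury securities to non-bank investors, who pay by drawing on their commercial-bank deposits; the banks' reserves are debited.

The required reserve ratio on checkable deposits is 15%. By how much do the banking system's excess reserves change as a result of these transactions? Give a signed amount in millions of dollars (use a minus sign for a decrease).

+$1502.15 million

Discount-window loan $928 million: reserves +$928M, deposits 0.
Government spending $659 million: reserves +$659M, deposits +$659M.
OMO purchase (from banks) $524 million: reserves +$524M, deposits 0.
Asset sale (to non-banks) $600 million: reserves −$600M, deposits −$600M.
Totals: Δreserves = +$1511M, Δdeposits = +$59M.
Δrequired reserves = 15% × +$59M = +$8.85M.
Δexcess reserves = Δreserves − Δrequired = +$1511M − (+$8.85M) = +$1502.15 million.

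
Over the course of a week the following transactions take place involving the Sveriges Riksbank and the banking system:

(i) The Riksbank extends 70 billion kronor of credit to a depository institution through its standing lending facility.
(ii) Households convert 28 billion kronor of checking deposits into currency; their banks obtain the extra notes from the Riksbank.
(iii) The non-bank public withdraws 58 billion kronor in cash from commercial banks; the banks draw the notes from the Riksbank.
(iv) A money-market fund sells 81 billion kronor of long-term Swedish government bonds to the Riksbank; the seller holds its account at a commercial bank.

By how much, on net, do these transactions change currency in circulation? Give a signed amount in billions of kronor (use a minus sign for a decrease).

+86 billion

Riksbank balance sheet:
  Assets:      Securities +81B, Loans to banks +70B
  Liabilities: Bank reserves +65B, Currency in circulation +86B
So the change in currency in circulation is +86 billion.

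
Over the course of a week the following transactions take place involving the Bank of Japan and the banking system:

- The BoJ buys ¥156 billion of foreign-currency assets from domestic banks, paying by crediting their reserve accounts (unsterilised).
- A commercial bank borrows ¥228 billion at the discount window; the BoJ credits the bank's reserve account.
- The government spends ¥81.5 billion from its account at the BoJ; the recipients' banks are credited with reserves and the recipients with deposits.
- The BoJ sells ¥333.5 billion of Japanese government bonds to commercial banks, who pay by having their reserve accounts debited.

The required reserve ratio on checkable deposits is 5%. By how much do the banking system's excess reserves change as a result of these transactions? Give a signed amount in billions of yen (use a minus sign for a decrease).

+¥127.925 billion

FX purchase ¥156 billion: reserves +¥156B, deposits 0.
Discount-window loan ¥228 billion: reserves +¥228B, deposits 0.
Government spending ¥81.5 billion: reserves +¥81.5B, deposits +¥81.5B.
OMO sale (to banks) ¥333.5 billion: reserves −¥333.5B, deposits 0.
Totals: Δreserves = +¥132B, Δdeposits = +¥81.5B.
Δrequired reserves = 5% × +¥81.5B = +¥4.075B.
Δexcess reserves = Δreserves − Δrequired = +¥132B − (+¥4.075B) = +¥127.925 billion.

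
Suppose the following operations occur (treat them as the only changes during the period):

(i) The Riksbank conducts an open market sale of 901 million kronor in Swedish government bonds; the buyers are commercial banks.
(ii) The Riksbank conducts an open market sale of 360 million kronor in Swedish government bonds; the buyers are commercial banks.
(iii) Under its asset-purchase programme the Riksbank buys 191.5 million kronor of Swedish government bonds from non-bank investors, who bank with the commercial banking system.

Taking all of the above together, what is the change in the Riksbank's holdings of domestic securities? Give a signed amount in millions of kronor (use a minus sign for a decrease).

OMO sale (to banks) 901 million kronor: securities removed from the Riksbank's portfolio → −901M.
OMO sale (to banks) 360 million kronor: securities removed from the Riksbank's portfolio → −360M.
Asset purchase (from non-banks) 191.5 million kronor: securities added to the Riksbank's portfolio → +191.5M.
Net: −901 − 360 + 191.5 = -1069.5 million.

-1069.5 million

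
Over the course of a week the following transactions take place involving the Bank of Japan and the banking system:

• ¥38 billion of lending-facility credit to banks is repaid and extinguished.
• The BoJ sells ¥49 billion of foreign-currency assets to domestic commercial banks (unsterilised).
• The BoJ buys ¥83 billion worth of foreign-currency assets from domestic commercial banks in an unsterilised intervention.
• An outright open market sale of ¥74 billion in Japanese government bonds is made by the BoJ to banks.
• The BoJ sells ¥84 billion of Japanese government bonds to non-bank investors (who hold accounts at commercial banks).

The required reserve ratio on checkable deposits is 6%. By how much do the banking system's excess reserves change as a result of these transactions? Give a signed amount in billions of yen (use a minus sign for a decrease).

Discount-window repayment ¥38 billion: reserves −¥38B, deposits 0.
FX sale ¥49 billion: reserves −¥49B, deposits 0.
FX purchase ¥83 billion: reserves +¥83B, deposits 0.
OMO sale (to banks) ¥74 billion: reserves −¥74B, deposits 0.
Asset sale (to non-banks) ¥84 billion: reserves −¥84B, deposits −¥84B.
Totals: Δreserves = −¥162B, Δdeposits = −¥84B.
Δrequired reserves = 6% × −¥84B = −¥5.04B.
Δexcess reserves = Δreserves − Δrequired = −¥162B − (−¥5.04B) = -¥156.96 billion.

-¥156.96 billion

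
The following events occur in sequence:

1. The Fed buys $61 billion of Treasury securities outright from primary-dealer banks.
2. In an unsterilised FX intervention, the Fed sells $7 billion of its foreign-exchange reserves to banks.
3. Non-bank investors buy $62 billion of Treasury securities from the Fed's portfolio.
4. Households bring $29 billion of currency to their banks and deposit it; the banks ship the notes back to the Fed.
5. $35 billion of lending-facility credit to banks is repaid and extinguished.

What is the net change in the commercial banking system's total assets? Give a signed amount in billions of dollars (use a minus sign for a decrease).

Fed balance sheet:
  Assets:      Securities −$1B, Loans to banks −$35B, Foreign assets −$7B
  Liabilities: Bank reserves −$14B, Currency in circulation −$29B
Commercial banking system:
  Assets:      Reserves at CB −$14B, Securities −$61B, Foreign assets +$7B
  Liabilities: Checkable deposits −$33B, Borrowings from CB −$35B
Change in total bank assets = -$68 billion.

-$68 billion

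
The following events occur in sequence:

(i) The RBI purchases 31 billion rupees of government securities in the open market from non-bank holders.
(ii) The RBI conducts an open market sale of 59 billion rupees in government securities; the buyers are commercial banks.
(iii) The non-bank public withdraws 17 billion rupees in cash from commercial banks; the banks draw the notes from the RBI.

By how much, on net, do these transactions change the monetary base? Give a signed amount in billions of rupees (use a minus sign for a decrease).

-28 billion

Asset purchase (from non-banks) 31 billion rupees: RBI balance sheet expands → +31B.
OMO sale (to banks) 59 billion rupees: RBI balance sheet contracts → −59B.
Currency withdrawal 17 billion rupees: just a shift between currency and reserves — both are base money → 0.
Net: 31 − 59 + 0 = -28 billion.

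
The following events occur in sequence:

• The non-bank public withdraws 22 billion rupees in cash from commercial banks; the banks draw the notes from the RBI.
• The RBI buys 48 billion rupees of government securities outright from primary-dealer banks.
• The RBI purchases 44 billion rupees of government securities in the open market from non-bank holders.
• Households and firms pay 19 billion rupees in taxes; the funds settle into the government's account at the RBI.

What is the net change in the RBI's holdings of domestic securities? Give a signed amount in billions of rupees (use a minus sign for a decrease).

RBI balance sheet:
  Assets:      Securities +92B
  Liabilities: Bank reserves +51B, Currency in circulation +22B, Government deposits +19B
Commercial banking system:
  Assets:      Reserves at CB +51B, Securities −48B
  Liabilities: Checkable deposits +3B
So the change in the RBI's holdings of domestic securities is +92 billion.

+92 billion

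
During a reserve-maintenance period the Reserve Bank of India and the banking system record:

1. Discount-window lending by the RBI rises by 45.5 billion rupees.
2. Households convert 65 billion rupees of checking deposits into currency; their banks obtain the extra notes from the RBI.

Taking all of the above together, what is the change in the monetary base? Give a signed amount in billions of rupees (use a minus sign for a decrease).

Discount-window loan 45.5 billion rupees: RBI balance sheet expands → +45.5B.
Currency withdrawal 65 billion rupees: just a shift between currency and reserves — both are base money → 0.
Net: 45.5 + 0 = +45.5 billion.

+45.5 billion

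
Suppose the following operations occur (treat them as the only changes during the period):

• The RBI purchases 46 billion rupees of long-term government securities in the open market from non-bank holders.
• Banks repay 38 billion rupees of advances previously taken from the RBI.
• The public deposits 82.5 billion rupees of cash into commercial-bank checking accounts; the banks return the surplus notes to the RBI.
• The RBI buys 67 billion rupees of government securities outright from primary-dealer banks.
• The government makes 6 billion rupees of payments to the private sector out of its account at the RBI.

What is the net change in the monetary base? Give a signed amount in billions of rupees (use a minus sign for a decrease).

+81 billion

Asset purchase (from non-banks) 46 billion rupees: RBI balance sheet expands → +46B.
Discount-window repayment 38 billion rupees: RBI balance sheet contracts → −38B.
Currency deposit 82.5 billion rupees: just a shift between currency and reserves — both are base money → 0.
OMO purchase (from banks) 67 billion rupees: RBI balance sheet expands → +67B.
Government spending 6 billion rupees: a non-base liability converts back to reserves → +6B.
Net: 46 − 38 + 0 + 67 + 6 = +81 billion.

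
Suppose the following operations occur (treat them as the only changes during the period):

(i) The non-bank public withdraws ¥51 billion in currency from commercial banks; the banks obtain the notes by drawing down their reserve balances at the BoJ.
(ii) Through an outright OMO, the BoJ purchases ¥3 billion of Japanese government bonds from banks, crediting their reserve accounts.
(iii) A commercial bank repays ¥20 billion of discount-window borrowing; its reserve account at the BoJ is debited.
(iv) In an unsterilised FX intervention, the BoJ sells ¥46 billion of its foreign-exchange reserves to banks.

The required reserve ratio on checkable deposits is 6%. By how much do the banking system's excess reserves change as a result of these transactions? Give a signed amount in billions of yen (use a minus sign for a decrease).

-¥110.94 billion

Currency withdrawal ¥51 billion: reserves −¥51B, deposits −¥51B.
OMO purchase (from banks) ¥3 billion: reserves +¥3B, deposits 0.
Discount-window repayment ¥20 billion: reserves −¥20B, deposits 0.
FX sale ¥46 billion: reserves −¥46B, deposits 0.
Totals: Δreserves = −¥114B, Δdeposits = −¥51B.
Δrequired reserves = 6% × −¥51B = −¥3.06B.
Δexcess reserves = Δreserves − Δrequired = −¥114B − (−¥3.06B) = -¥110.94 billion.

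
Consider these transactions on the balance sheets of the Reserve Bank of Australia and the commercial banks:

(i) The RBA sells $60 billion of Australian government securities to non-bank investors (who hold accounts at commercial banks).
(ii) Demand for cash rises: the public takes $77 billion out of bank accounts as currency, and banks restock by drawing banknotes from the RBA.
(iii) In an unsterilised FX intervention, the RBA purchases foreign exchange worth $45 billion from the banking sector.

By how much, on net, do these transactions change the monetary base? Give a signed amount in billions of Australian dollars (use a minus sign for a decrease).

Asset sale (to non-banks) $60 billion: RBA balance sheet contracts → −$60B.
Currency withdrawal $77 billion: just a shift between currency and reserves — both are base money → 0.
FX purchase $45 billion: RBA balance sheet expands → +$45B.
Net: −60 + 0 + 45 = -$15 billion.

-$15 billion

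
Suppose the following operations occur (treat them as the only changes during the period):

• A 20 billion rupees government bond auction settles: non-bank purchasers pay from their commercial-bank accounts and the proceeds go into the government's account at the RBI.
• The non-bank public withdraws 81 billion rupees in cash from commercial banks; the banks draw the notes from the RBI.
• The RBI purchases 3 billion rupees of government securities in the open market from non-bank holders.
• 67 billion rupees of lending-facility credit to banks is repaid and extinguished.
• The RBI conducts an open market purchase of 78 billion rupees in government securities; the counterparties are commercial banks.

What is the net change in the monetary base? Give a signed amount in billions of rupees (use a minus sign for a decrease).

RBI balance sheet:
  Assets:      Securities +81B, Loans to banks −67B
  Liabilities: Bank reserves −87B, Currency in circulation +81B, Government deposits +20B
Monetary base = currency + reserves: +81B + (−87B) = -6 billion.

-6 billion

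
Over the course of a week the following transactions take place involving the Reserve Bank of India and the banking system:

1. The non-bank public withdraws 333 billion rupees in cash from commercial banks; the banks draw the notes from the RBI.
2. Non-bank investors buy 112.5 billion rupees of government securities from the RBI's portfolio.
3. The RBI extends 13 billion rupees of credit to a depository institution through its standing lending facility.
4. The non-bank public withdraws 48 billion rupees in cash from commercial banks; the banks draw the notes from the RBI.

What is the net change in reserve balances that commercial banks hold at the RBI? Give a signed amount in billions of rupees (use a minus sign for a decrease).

RBI balance sheet:
  Assets:      Securities −112.5B, Loans to banks +13B
  Liabilities: Bank reserves −480.5B, Currency in circulation +381B
So the change in reserve balances that commercial banks hold at the RBI is -480.5 billion.

-480.5 billion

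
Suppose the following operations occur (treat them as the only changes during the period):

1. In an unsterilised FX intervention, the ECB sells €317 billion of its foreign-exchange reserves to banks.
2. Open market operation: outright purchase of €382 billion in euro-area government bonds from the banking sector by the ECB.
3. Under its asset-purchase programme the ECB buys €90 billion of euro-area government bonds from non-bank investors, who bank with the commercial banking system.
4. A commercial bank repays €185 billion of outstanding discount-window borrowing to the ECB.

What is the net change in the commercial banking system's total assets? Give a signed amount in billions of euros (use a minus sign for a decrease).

-€95 billion

ECB balance sheet:
  Assets:      Securities +€472B, Loans to banks −€185B, Foreign assets −€317B
  Liabilities: Bank reserves −€30B
Commercial banking system:
  Assets:      Reserves at CB −€30B, Securities −€382B, Foreign assets +€317B
  Liabilities: Checkable deposits +€90B, Borrowings from CB −€185B
Change in total bank assets = -€95 billion.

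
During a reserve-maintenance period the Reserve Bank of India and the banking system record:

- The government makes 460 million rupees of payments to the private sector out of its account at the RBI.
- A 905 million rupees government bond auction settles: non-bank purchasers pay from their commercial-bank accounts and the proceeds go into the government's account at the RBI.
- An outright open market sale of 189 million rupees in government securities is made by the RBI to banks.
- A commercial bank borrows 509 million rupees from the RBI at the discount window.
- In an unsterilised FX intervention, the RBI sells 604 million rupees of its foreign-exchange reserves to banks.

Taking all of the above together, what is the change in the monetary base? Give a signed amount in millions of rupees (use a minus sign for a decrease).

-729 million

RBI balance sheet:
  Assets:      Securities −189M, Loans to banks +509M, Foreign assets −604M
  Liabilities: Bank reserves −729M, Government deposits +445M
Commercial banking system:
  Assets:      Reserves at CB −729M, Securities +189M, Foreign assets +604M
  Liabilities: Checkable deposits −445M, Borrowings from CB +509M
Monetary base = currency + reserves: 0 + (−729M) = -729 million.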